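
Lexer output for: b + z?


Scan left to right, longest-match per lexeme
Tokens: ID(b), OP(+), ID(z)


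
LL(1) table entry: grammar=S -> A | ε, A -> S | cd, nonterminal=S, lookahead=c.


For [S, c]: 'c' ∈ FIRST(A)
Entry: S -> A


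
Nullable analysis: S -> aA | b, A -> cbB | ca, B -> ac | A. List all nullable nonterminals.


A nonterminal is nullable iff some alternative derives ε (directly, or every symbol in it is nullable)
Nullable: {}


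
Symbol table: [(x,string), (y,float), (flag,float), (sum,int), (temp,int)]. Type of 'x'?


Lookup 'x' → type string


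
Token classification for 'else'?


Pattern: reserved word
Type: KEYWORD


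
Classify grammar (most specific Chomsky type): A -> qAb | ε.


Single nonterminal LHS, but q^n b^n is not regular
Classification: Type 2 (Context-Free)


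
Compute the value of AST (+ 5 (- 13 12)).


Evaluate inner: (- 13 12) = 1
Evaluate root: (+ 5 1) = 6
Result: 6


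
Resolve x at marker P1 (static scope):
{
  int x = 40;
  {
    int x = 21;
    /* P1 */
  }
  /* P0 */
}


x declared in the same block as P1
x = 21


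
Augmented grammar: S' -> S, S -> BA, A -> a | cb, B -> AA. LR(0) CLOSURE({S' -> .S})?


Start: S' -> .S
For each item with dot before a nonterminal B, add B -> .γ for every B-production
Closure: [S' -> .S, S -> .BA, B -> .AA, A -> .a, A -> .cb]


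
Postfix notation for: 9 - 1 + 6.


Left to right (same or higher precedence on left)
Postfix: 9 1 - 6 +


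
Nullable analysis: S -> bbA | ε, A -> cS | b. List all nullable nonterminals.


A nonterminal is nullable iff some alternative derives ε (directly, or every symbol in it is nullable)
Nullable: {S}


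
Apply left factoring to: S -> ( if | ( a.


Common prefix: '('
Factored: S -> ( S', S' -> if | a


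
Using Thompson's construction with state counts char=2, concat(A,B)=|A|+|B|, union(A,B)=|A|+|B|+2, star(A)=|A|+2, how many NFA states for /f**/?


Syntax tree has 1 char leaf(s), 0 union(s), 2 star(s)
chars contribute 1×2 = 2; each union adds +2; each star adds +2
Total: 2 + 0 + 4 = 6 states


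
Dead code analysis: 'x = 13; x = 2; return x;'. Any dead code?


first assignment to x is overwritten before any read
Dead: 'x = 13'


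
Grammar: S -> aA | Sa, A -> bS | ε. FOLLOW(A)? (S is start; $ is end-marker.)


$ ∈ FOLLOW(S). For each A -> αBβ: add FIRST(β)\{ε} to FOLLOW(B); if β nullable, add FOLLOW(A).
FOLLOW(A) = {$, a}


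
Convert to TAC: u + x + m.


Break into single-operator statements:
t1 = u + x
t2 = t1 + m


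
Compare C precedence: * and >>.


'*' is multiplicative (level 10); '>>' is shift (level 8)
Higher level binds tighter
'*' has higher precedence than '>>'


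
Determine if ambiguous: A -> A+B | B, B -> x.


precedence layered via separate nonterminal B: deterministic
Unambiguous


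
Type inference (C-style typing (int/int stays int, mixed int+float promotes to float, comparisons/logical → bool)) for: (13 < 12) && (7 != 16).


Operand types: bool && bool
Rule: logical operators take bool operands and yield bool
Result type: bool


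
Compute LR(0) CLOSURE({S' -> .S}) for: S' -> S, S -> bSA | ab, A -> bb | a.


Start: S' -> .S
For each item with dot before a nonterminal B, add B -> .γ for every B-production
Closure: [S' -> .S, S -> .bSA, S -> .ab]


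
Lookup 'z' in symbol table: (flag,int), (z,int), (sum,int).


Lookup 'z' → type int


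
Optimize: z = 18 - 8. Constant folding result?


18 - 8 = 10 at compile time
Optimized: z = 10


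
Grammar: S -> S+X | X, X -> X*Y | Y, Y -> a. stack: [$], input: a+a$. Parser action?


no handle on stack; shift 'a'
Action: shift


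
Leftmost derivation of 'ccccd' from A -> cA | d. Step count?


Derivation: A => cA => ccA => cccA => ccccA => ccccd
Steps: 5


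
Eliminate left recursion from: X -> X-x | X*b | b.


Left-recursive alternatives: X-x, X*b; non-recursive: b
Introduce X': X -> bX', X' -> -xX' | *bX' | ε


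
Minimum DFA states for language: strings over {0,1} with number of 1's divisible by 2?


Track (count of 1) mod 2: states 0..1, accept at 0
Minimal DFA: 2 states


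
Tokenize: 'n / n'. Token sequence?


Scan left to right, longest-match per lexeme
Tokens: ID(n), OP(/), ID(n)


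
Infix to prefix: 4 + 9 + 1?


left-to-right (same/higher precedence on left): tree is (+ (+ 4 9) 1)
Prefix: + + 4 9 1


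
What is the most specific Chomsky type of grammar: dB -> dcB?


LHS has context (more than one symbol) and |LHS| ≤ |RHS|
Classification: Type 1 (Context-Sensitive)


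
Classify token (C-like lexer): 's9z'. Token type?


Pattern: letter/underscore followed by alphanumerics, not a keyword
Type: IDENTIFIER


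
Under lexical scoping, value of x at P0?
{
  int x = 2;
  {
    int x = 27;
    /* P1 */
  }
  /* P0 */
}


x declared in the same block as P0
x = 2


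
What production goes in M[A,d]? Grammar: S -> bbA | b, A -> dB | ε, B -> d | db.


For [A, d]: 'd' ∈ FIRST(dB)
Entry: A -> dB


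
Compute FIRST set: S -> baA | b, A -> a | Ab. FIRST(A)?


Per alternative of A: FIRST(a) = {a}; FIRST(Ab) = {a}
FIRST(A) = {a}


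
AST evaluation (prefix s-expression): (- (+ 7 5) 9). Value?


Evaluate inner: (+ 7 5) = 12
Evaluate root: (- 12 9) = 3
Result: 3


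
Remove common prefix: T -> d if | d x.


Common prefix: 'd'
Factored: T -> d T', T' -> if | x


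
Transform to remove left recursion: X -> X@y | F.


Left-recursive alternatives: X@y; non-recursive: F
Introduce X': X -> FX', X' -> @yX' | ε


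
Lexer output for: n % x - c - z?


Scan left to right, longest-match per lexeme
Tokens: ID(n), OP(%), ID(x), OP(-), ID(c), OP(-), ID(z)


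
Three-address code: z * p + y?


Break into single-operator statements:
t1 = z * p
t2 = t1 + y


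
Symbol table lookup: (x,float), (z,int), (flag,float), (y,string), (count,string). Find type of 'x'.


Lookup 'x' → type float


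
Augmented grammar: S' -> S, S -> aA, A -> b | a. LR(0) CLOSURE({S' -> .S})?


Start: S' -> .S
For each item with dot before a nonterminal B, add B -> .γ for every B-production
Closure: [S' -> .S, S -> .aA]


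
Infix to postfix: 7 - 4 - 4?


Left to right (same or higher precedence on left)
Postfix: 7 4 - 4 -


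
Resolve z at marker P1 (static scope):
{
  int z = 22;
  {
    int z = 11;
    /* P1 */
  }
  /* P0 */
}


z declared in the same block as P1
z = 11


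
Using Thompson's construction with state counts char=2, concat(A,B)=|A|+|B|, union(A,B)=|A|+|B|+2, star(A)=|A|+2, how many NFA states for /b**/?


Syntax tree has 1 char leaf(s), 0 union(s), 2 star(s)
chars contribute 1×2 = 2; each union adds +2; each star adds +2
Total: 2 + 0 + 4 = 6 states


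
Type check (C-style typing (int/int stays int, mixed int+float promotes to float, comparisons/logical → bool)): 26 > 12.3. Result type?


Operand types: int > float
Rule: comparison yields bool
Result type: bool


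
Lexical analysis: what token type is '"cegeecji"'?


Pattern: double-quoted sequence
Type: STRING_LITERAL


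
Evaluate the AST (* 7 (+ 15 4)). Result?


Evaluate inner: (+ 15 4) = 19
Evaluate root: (* 7 19) = 133
Result: 133


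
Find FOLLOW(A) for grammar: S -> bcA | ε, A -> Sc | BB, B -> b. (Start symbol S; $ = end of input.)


$ ∈ FOLLOW(S). For each A -> αBβ: add FIRST(β)\{ε} to FOLLOW(B); if β nullable, add FOLLOW(A).
FOLLOW(A) = {$, c}


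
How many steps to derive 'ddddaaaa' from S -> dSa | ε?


Derivation: S => dSa => ddSaa => dddSaaa => ddddSaaaa => ddddaaaa
Steps: 5


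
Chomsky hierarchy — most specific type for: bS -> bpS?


LHS has context (more than one symbol) and |LHS| ≤ |RHS|
Classification: Type 1 (Context-Sensitive)


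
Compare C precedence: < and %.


'%' is multiplicative (level 10); '<' is relational (level 7)
Higher level binds tighter
'%' has higher precedence than '<'


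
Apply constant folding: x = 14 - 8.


14 - 8 = 6 at compile time
Optimized: x = 6


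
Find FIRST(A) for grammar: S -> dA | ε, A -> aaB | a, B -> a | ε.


Per alternative of A: FIRST(aaB) = {a}; FIRST(a) = {a}
FIRST(A) = {a}


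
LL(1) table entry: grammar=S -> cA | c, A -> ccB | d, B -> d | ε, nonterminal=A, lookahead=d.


For [A, d]: 'd' ∈ FIRST(d)
Entry: A -> d


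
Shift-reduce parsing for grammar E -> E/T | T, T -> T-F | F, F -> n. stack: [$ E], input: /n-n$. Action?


shift '/' to continue E -> E/T
Action: shift


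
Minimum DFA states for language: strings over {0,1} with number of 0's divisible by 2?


Track (count of 0) mod 2: states 0..1, accept at 0
Minimal DFA: 2 states


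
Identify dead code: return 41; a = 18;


statement follows a return and is unreachable
Dead: 'a = 18'


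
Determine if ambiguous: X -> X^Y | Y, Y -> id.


precedence layered via separate nonterminal Y: deterministic
Unambiguous


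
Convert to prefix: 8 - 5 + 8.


left-to-right (same/higher precedence on left): tree is (+ (- 8 5) 8)
Prefix: + - 8 5 8


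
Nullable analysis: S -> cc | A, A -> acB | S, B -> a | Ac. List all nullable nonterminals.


A nonterminal is nullable iff some alternative derives ε (directly, or every symbol in it is nullable)
Nullable: {}


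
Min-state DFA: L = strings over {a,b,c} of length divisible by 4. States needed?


Track length mod 4: states 0..3, accept at 0
Minimal DFA: 4 states


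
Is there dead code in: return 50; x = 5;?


statement follows a return and is unreachable
Dead: 'x = 5'


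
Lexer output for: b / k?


Scan left to right, longest-match per lexeme
Tokens: ID(b), OP(/), ID(k)


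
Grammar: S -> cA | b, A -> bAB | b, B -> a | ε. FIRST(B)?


Per alternative of B: FIRST(a) = {a}; FIRST(ε) = {ε}
FIRST(B) = {a, ε}


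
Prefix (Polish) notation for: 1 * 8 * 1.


left-to-right (same/higher precedence on left): tree is (* (* 1 8) 1)
Prefix: * * 1 8 1


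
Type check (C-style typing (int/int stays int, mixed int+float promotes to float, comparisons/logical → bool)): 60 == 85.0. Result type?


Operand types: int == float
Rule: comparison yields bool
Result type: bool


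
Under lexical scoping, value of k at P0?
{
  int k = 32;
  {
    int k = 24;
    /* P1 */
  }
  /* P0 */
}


k declared in the same block as P0
k = 32


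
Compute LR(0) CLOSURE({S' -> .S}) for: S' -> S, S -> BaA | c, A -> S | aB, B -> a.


Start: S' -> .S
For each item with dot before a nonterminal B, add B -> .γ for every B-production
Closure: [S' -> .S, S -> .BaA, S -> .c, B -> .a]


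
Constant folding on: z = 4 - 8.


4 - 8 = -4 at compile time
Optimized: z = -4


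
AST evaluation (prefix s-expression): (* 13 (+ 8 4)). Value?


Evaluate inner: (+ 8 4) = 12
Evaluate root: (* 13 12) = 156
Result: 156


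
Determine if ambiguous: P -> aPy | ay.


balanced a^n…y^n: each string has a unique parse
Unambiguous


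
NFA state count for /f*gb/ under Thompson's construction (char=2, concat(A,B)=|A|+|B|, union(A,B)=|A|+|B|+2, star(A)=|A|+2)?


Syntax tree has 3 char leaf(s), 0 union(s), 1 star(s)
chars contribute 3×2 = 6; each union adds +2; each star adds +2
Total: 6 + 0 + 2 = 8 states


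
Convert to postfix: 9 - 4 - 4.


Left to right (same or higher precedence on left)
Postfix: 9 4 - 4 -


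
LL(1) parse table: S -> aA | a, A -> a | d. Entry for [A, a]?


For [A, a]: 'a' ∈ FIRST(a)
Entry: A -> a


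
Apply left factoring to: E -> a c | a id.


Common prefix: 'a'
Factored: E -> a E', E' -> c | id


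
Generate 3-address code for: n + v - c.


Break into single-operator statements:
t1 = n + v
t2 = t1 - c


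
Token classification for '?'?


Pattern: operator symbol
Type: OPERATOR


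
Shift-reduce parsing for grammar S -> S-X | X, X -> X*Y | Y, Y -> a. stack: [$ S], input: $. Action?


start symbol S on stack, input exhausted
Action: accept


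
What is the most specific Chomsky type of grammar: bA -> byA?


LHS has context (more than one symbol) and |LHS| ≤ |RHS|
Classification: Type 1 (Context-Sensitive)


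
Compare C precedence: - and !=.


'-' is additive (level 9); '!=' is equality (level 6)
Higher level binds tighter
'-' has higher precedence than '!='


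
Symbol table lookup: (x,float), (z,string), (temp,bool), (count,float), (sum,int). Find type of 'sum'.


Lookup 'sum' → type int


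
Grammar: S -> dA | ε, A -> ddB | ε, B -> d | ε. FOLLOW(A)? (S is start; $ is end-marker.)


$ ∈ FOLLOW(S). For each A -> αBβ: add FIRST(β)\{ε} to FOLLOW(B); if β nullable, add FOLLOW(A).
FOLLOW(A) = {$}


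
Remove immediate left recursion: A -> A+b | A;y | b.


Left-recursive alternatives: A+b, A;y; non-recursive: b
Introduce A': A -> bA', A' -> +bA' | ;yA' | ε


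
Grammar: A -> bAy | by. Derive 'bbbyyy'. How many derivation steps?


Derivation: A => bAy => bbAyy => bbbyyy
Steps: 3


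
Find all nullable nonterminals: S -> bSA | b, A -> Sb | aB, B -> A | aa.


A nonterminal is nullable iff some alternative derives ε (directly, or every symbol in it is nullable)
Nullable: {}


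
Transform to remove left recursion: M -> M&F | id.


Left-recursive alternatives: M&F; non-recursive: id
Introduce M': M -> idM', M' -> &FM' | ε


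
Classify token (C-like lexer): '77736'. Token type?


Pattern: digits only
Type: INTEGER_LITERAL


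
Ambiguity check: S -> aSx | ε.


balanced a^n…x^n: each string has a unique parse
Unambiguous


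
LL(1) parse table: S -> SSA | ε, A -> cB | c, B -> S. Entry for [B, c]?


For [B, c]: 'c' ∈ FIRST(S)
Entry: B -> S


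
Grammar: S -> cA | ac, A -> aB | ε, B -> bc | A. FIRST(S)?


Per alternative of S: FIRST(cA) = {c}; FIRST(ac) = {a}
FIRST(S) = {a, c}


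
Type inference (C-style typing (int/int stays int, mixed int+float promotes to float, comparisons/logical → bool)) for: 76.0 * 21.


Operand types: float * int
Rule: mixed int/float promotes to float; int/int stays int
Result type: float


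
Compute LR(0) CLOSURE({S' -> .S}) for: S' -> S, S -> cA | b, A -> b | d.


Start: S' -> .S
For each item with dot before a nonterminal B, add B -> .γ for every B-production
Closure: [S' -> .S, S -> .cA, S -> .b]


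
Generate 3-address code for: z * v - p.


Break into single-operator statements:
t1 = z * v
t2 = t1 - p


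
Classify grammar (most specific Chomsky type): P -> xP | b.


Right-linear: every RHS is a terminal or a terminal followed by one nonterminal
Classification: Type 3 (Regular)


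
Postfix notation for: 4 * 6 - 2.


Left to right (same or higher precedence on left)
Postfix: 4 6 * 2 -


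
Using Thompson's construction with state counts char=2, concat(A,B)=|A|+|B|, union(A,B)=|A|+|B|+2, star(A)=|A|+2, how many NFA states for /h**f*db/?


Syntax tree has 4 char leaf(s), 0 union(s), 3 star(s)
chars contribute 4×2 = 8; each union adds +2; each star adds +2
Total: 8 + 0 + 6 = 14 states


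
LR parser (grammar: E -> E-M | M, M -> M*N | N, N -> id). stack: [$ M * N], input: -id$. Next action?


handle 'M*N' on top
Action: reduce (M -> M*N)


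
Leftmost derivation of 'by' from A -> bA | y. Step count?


Derivation: A => bA => by
Steps: 2


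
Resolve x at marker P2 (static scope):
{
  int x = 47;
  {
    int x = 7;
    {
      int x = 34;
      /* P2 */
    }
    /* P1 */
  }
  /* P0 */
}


x declared in the same block as P2
x = 34


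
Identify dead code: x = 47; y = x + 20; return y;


x is read by y's definition; y is returned
No dead code


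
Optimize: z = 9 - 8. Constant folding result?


9 - 8 = 1 at compile time
Optimized: z = 1


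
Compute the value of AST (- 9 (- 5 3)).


Evaluate inner: (- 5 3) = 2
Evaluate root: (- 9 2) = 7
Result: 7


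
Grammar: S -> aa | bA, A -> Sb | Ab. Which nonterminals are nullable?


A nonterminal is nullable iff some alternative derives ε (directly, or every symbol in it is nullable)
Nullable: {}


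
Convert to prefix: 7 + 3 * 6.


'*' binds tighter: tree is (+ 7 (* 3 6))
Prefix: + 7 * 3 6


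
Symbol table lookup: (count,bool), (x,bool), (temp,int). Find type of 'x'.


Lookup 'x' → type bool


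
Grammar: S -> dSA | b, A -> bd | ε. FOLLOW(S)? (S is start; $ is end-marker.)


$ ∈ FOLLOW(S). For each A -> αBβ: add FIRST(β)\{ε} to FOLLOW(B); if β nullable, add FOLLOW(A).
FOLLOW(S) = {$, b}


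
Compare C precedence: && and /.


'/' is multiplicative (level 10); '&&' is logical AND (level 2)
Higher level binds tighter
'/' has higher precedence than '&&'


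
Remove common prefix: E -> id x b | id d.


Common prefix: 'id'
Factored: E -> id E', E' -> x b | d


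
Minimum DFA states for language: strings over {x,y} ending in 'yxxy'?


Track the longest suffix of input matching a prefix of 'yxxy': 5 classes (prefixes of length 0..4)
Minimal DFA: 5 states


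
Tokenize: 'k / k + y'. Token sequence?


Scan left to right, longest-match per lexeme
Tokens: ID(k), OP(/), ID(k), OP(+), ID(y)


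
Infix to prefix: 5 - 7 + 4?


left-to-right (same/higher precedence on left): tree is (+ (- 5 7) 4)
Prefix: + - 5 7 4


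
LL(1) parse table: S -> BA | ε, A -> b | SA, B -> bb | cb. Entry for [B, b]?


For [B, b]: 'b' ∈ FIRST(bb)
Entry: B -> bb


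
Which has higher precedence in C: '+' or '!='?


'+' is additive (level 9); '!=' is equality (level 6)
Higher level binds tighter
'+' has higher precedence than '!='


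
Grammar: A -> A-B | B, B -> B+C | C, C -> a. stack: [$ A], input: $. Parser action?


start symbol A on stack, input exhausted
Action: accept


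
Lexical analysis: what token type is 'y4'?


Pattern: letter/underscore followed by alphanumerics, not a keyword
Type: IDENTIFIER


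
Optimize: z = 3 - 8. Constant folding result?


3 - 8 = -5 at compile time
Optimized: z = -5


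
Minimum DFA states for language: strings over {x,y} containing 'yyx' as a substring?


KMP-style automaton: 3 progress states + 1 absorbing accept = 4
Minimal DFA: 4 states


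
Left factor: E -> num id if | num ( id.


Common prefix: 'num'
Factored: E -> num E', E' -> id if | ( id


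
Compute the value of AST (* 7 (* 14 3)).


Evaluate inner: (* 14 3) = 42
Evaluate root: (* 7 42) = 294
Result: 294


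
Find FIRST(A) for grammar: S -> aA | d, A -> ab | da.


Per alternative of A: FIRST(ab) = {a}; FIRST(da) = {d}
FIRST(A) = {a, d}


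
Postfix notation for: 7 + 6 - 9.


Left to right (same or higher precedence on left)
Postfix: 7 6 + 9 -


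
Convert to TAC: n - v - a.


Break into single-operator statements:
t1 = n - v
t2 = t1 - a


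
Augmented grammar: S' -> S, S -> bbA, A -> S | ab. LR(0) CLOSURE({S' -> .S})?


Start: S' -> .S
For each item with dot before a nonterminal B, add B -> .γ for every B-production
Closure: [S' -> .S, S -> .bbA]


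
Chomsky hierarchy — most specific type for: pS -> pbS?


LHS has context (more than one symbol) and |LHS| ≤ |RHS|
Classification: Type 1 (Context-Sensitive)


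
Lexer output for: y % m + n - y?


Scan left to right, longest-match per lexeme
Tokens: ID(y), OP(%), ID(m), OP(+), ID(n), OP(-), ID(y)


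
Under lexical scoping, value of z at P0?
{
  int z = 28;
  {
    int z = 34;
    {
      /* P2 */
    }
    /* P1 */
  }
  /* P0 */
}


z declared in the same block as P0
z = 28


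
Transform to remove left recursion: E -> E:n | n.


Left-recursive alternatives: E:n; non-recursive: n
Introduce E': E -> nE', E' -> :nE' | ε


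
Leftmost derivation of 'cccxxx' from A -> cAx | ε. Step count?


Derivation: A => cAx => ccAxx => cccAxxx => cccxxx
Steps: 4


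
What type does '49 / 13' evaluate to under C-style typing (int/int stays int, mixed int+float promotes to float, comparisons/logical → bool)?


Operand types: int / int
Rule: mixed int/float promotes to float; int/int stays int
Result type: int


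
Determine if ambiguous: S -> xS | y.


right-linear, alternatives start with distinct terminals 'x' vs 'y': unique leftmost derivation
Unambiguous


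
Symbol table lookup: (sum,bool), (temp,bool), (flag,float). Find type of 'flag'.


Lookup 'flag' → type float


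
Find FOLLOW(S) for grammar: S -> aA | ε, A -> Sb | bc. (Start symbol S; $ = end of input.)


$ ∈ FOLLOW(S). For each A -> αBβ: add FIRST(β)\{ε} to FOLLOW(B); if β nullable, add FOLLOW(A).
FOLLOW(S) = {$, b}


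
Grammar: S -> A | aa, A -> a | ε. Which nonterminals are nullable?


A nonterminal is nullable iff some alternative derives ε (directly, or every symbol in it is nullable)
Nullable: {A, S}


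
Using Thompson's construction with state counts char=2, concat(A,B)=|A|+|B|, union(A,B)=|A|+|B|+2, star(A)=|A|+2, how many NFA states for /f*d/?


Syntax tree has 2 char leaf(s), 0 union(s), 1 star(s)
chars contribute 2×2 = 4; each union adds +2; each star adds +2
Total: 4 + 0 + 2 = 6 states


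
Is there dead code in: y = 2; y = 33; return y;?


first assignment to y is overwritten before any read
Dead: 'y = 2'


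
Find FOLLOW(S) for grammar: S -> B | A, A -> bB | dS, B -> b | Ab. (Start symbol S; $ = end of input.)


$ ∈ FOLLOW(S). For each A -> αBβ: add FIRST(β)\{ε} to FOLLOW(B); if β nullable, add FOLLOW(A).
FOLLOW(S) = {$, b}


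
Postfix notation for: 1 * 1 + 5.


Left to right (same or higher precedence on left)
Postfix: 1 1 * 5 +


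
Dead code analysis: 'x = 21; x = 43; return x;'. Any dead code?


first assignment to x is overwritten before any read
Dead: 'x = 21'


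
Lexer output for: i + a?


Scan left to right, longest-match per lexeme
Tokens: ID(i), OP(+), ID(a)


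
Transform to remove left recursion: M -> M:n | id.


Left-recursive alternatives: M:n; non-recursive: id
Introduce M': M -> idM', M' -> :nM' | ε


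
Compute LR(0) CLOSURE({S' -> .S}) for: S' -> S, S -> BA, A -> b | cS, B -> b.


Start: S' -> .S
For each item with dot before a nonterminal B, add B -> .γ for every B-production
Closure: [S' -> .S, S -> .BA, B -> .b]


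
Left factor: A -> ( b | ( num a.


Common prefix: '('
Factored: A -> ( A', A' -> b | num a


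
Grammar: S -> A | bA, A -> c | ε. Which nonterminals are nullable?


A nonterminal is nullable iff some alternative derives ε (directly, or every symbol in it is nullable)
Nullable: {A, S}


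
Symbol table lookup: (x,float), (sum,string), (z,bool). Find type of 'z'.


Lookup 'z' → type bool


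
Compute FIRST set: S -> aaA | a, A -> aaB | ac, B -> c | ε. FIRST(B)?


Per alternative of B: FIRST(c) = {c}; FIRST(ε) = {ε}
FIRST(B) = {c, ε}


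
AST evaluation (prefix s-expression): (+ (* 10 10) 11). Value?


Evaluate inner: (* 10 10) = 100
Evaluate root: (+ 100 11) = 111
Result: 111


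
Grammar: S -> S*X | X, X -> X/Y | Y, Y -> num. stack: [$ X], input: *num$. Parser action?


lookahead ∉ {/} so X won't extend; reduce S -> X
Action: reduce (S -> X)


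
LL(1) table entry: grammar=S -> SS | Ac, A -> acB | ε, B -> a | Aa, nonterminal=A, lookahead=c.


For [A, c]: ε is nullable and 'c' ∈ FOLLOW(A)
Entry: A -> ε


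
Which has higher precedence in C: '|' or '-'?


'-' is additive (level 9); '|' is bitwise OR (level 3)
Higher level binds tighter
'-' has higher precedence than '|'


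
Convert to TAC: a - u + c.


Break into single-operator statements:
t1 = a - u
t2 = t1 + c


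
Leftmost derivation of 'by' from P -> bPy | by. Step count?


Derivation: P => by
Steps: 1


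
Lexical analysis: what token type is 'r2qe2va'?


Pattern: letter/underscore followed by alphanumerics, not a keyword
Type: IDENTIFIER


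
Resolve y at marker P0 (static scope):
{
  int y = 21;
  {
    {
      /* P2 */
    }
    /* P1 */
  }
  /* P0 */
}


y declared in the same block as P0
y = 21


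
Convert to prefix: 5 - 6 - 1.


left-to-right (same/higher precedence on left): tree is (- (- 5 6) 1)
Prefix: - - 5 6 1


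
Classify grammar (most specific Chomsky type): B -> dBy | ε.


Single nonterminal LHS, but d^n y^n is not regular
Classification: Type 2 (Context-Free)


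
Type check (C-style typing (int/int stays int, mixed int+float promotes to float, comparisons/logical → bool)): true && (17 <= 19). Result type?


Operand types: bool && bool
Rule: logical operators take bool operands and yield bool
Result type: bool


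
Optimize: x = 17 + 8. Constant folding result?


17 + 8 = 25 at compile time
Optimized: x = 25


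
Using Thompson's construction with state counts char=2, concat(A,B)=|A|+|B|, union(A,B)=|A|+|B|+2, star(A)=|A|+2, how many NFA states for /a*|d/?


Syntax tree has 2 char leaf(s), 1 union(s), 1 star(s)
chars contribute 2×2 = 4; each union adds +2; each star adds +2
Total: 4 + 2 + 2 = 8 states


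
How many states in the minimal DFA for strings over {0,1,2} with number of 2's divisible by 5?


Track (count of 2) mod 5: states 0..4, accept at 0
Minimal DFA: 5 states


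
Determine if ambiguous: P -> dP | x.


right-linear, alternatives start with distinct terminals 'd' vs 'x': unique leftmost derivation
Unambiguous


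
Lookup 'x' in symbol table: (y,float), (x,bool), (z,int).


Lookup 'x' → type bool


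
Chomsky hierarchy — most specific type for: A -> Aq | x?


Left-linear: every RHS is a terminal or one nonterminal followed by a terminal
Classification: Type 3 (Regular)


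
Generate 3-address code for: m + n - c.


Break into single-operator statements:
t1 = m + n
t2 = t1 - c


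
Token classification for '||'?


Pattern: operator symbol
Type: OPERATOR


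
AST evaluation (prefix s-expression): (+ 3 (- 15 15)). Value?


Evaluate inner: (- 15 15) = 0
Evaluate root: (+ 3 0) = 3
Result: 3


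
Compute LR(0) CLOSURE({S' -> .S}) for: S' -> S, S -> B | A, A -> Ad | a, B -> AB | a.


Start: S' -> .S
For each item with dot before a nonterminal B, add B -> .γ for every B-production
Closure: [S' -> .S, S -> .B, S -> .A, B -> .AB, B -> .a, A -> .Ad, A -> .a]


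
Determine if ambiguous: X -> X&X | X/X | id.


'id&id/id' has two parse trees (no precedence encoded between & and /)
Ambiguous


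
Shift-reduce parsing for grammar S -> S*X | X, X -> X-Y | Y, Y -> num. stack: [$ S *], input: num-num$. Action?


no handle ('S*' is not any RHS); shift 'num'
Action: shift


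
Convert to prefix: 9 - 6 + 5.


left-to-right (same/higher precedence on left): tree is (+ (- 9 6) 5)
Prefix: + - 9 6 5


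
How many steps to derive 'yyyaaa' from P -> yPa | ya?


Derivation: P => yPa => yyPaa => yyyaaa
Steps: 3


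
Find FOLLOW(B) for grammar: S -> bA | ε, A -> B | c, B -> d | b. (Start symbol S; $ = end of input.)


$ ∈ FOLLOW(S). For each A -> αBβ: add FIRST(β)\{ε} to FOLLOW(B); if β nullable, add FOLLOW(A).
FOLLOW(B) = {$}


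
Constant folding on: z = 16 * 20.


16 * 20 = 320 at compile time
Optimized: z = 320


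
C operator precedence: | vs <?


'<' is relational (level 7); '|' is bitwise OR (level 3)
Higher level binds tighter
'<' has higher precedence than '|'


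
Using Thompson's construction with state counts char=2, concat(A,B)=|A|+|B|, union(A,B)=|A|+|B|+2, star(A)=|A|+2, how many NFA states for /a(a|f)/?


Syntax tree has 3 char leaf(s), 1 union(s), 0 star(s)
chars contribute 3×2 = 6; each union adds +2; each star adds +2
Total: 6 + 2 + 0 = 8 states


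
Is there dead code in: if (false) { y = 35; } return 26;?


condition is constant false, so the whole block is unreachable
Dead: 'if (false) { y = 35; }'


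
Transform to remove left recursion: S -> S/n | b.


Left-recursive alternatives: S/n; non-recursive: b
Introduce S': S -> bS', S' -> /nS' | ε


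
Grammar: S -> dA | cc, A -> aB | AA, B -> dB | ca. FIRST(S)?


Per alternative of S: FIRST(dA) = {d}; FIRST(cc) = {c}
FIRST(S) = {c, d}


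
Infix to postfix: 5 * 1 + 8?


Left to right (same or higher precedence on left)
Postfix: 5 1 * 8 +


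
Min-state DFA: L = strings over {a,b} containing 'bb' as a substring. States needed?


KMP-style automaton: 2 progress states + 1 absorbing accept = 3
Minimal DFA: 3 states


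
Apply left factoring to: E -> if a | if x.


Common prefix: 'if'
Factored: E -> if E', E' -> a | x


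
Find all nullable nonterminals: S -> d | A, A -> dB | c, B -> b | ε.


A nonterminal is nullable iff some alternative derives ε (directly, or every symbol in it is nullable)
Nullable: {B}


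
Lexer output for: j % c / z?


Scan left to right, longest-match per lexeme
Tokens: ID(j), OP(%), ID(c), OP(/), ID(z)


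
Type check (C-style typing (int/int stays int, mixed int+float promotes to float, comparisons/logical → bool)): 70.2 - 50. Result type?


Operand types: float - int
Rule: mixed int/float promotes to float; int/int stays int
Result type: float


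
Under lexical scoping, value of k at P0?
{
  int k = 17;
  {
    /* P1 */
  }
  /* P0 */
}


k declared in the same block as P0
k = 17


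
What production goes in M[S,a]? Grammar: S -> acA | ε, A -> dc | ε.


For [S, a]: 'a' ∈ FIRST(acA)
Entry: S -> acA


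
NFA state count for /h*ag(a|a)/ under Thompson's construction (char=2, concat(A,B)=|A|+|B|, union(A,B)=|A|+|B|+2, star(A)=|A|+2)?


Syntax tree has 5 char leaf(s), 1 union(s), 1 star(s)
chars contribute 5×2 = 10; each union adds +2; each star adds +2
Total: 10 + 2 + 2 = 14 states


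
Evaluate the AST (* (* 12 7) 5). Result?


Evaluate inner: (* 12 7) = 84
Evaluate root: (* 84 5) = 420
Result: 420


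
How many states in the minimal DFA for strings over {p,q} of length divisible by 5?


Track length mod 5: states 0..4, accept at 0
Minimal DFA: 5 states


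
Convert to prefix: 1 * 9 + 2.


left-to-right (same/higher precedence on left): tree is (+ (* 1 9) 2)
Prefix: + * 1 9 2


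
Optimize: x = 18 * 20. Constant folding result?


18 * 20 = 360 at compile time
Optimized: x = 360


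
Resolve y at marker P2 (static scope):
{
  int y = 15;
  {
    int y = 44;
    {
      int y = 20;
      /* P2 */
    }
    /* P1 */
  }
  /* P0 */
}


y declared in the same block as P2
y = 20


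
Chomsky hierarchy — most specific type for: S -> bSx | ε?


Single nonterminal LHS, but b^n x^n is not regular
Classification: Type 2 (Context-Free)


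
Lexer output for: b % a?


Scan left to right, longest-match per lexeme
Tokens: ID(b), OP(%), ID(a)


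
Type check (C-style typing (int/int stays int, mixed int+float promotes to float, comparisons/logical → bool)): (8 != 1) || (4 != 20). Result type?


Operand types: bool || bool
Rule: logical operators take bool operands and yield bool
Result type: bool


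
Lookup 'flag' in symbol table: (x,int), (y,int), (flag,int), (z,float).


Lookup 'flag' → type int


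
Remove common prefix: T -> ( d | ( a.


Common prefix: '('
Factored: T -> ( T', T' -> d | a


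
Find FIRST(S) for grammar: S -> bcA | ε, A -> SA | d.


Per alternative of S: FIRST(bcA) = {b}; FIRST(ε) = {ε}
FIRST(S) = {b, ε}


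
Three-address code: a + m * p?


Break into single-operator statements:
t1 = m * p
t2 = a + t1


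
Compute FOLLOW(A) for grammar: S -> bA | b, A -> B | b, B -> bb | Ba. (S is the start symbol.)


$ ∈ FOLLOW(S). For each A -> αBβ: add FIRST(β)\{ε} to FOLLOW(B); if β nullable, add FOLLOW(A).
FOLLOW(A) = {$}


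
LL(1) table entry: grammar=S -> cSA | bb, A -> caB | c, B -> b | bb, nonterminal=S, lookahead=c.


For [S, c]: 'c' ∈ FIRST(cSA)
Entry: S -> cSA


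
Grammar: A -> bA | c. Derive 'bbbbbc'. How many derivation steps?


Derivation: A => bA => bbA => bbbA => bbbbA => bbbbbA => bbbbbc
Steps: 6


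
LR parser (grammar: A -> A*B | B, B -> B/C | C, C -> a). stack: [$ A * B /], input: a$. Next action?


no handle; shift 'a'
Action: shift


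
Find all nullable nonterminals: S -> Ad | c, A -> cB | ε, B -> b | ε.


A nonterminal is nullable iff some alternative derives ε (directly, or every symbol in it is nullable)
Nullable: {A, B}


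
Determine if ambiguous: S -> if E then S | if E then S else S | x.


dangling else: 'if E then if E then x else x' parses two ways
Ambiguous


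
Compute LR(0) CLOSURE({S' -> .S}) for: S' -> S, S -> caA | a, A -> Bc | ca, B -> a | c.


Start: S' -> .S
For each item with dot before a nonterminal B, add B -> .γ for every B-production
Closure: [S' -> .S, S -> .caA, S -> .a]


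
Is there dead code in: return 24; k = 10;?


statement follows a return and is unreachable
Dead: 'k = 10'


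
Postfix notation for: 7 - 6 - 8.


Left to right (same or higher precedence on left)
Postfix: 7 6 - 8 -


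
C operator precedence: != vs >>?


'>>' is shift (level 8); '!=' is equality (level 6)
Higher level binds tighter
'>>' has higher precedence than '!='


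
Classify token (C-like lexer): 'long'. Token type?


Pattern: reserved word
Type: KEYWORD


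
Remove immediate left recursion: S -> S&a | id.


Left-recursive alternatives: S&a; non-recursive: id
Introduce S': S -> idS', S' -> &aS' | ε


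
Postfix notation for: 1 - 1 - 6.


Left to right (same or higher precedence on left)
Postfix: 1 1 - 6 -


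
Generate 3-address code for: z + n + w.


Break into single-operator statements:
t1 = z + n
t2 = t1 + w


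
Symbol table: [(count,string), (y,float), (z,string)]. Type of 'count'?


Lookup 'count' → type string


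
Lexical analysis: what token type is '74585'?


Pattern: digits only
Type: INTEGER_LITERAL


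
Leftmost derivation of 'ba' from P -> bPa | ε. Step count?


Derivation: P => bPa => ba
Steps: 2


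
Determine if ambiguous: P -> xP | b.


right-linear, alternatives start with distinct terminals 'x' vs 'b': unique leftmost derivation
Unambiguous


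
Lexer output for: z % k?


Scan left to right, longest-match per lexeme
Tokens: ID(z), OP(%), ID(k)


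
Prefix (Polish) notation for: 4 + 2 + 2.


left-to-right (same/higher precedence on left): tree is (+ (+ 4 2) 2)
Prefix: + + 4 2 2


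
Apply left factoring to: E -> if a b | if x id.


Common prefix: 'if'
Factored: E -> if E', E' -> a b | x id


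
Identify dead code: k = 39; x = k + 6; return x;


k is read by x's definition; x is returned
No dead code


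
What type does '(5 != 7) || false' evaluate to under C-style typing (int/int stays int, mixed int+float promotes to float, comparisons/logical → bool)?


Operand types: bool || bool
Rule: logical operators take bool operands and yield bool
Result type: bool


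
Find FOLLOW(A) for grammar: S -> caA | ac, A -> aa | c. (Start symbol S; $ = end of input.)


$ ∈ FOLLOW(S). For each A -> αBβ: add FIRST(β)\{ε} to FOLLOW(B); if β nullable, add FOLLOW(A).
FOLLOW(A) = {$}


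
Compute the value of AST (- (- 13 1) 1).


Evaluate inner: (- 13 1) = 12
Evaluate root: (- 12 1) = 11
Result: 11


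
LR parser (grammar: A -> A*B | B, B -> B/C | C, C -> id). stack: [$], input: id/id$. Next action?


no handle on stack; shift 'id'
Action: shift


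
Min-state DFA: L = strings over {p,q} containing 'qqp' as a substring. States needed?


KMP-style automaton: 3 progress states + 1 absorbing accept = 4
Minimal DFA: 4 states


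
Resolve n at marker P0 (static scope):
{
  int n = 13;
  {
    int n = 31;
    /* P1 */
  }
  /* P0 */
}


n declared in the same block as P0
n = 13


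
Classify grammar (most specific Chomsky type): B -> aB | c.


Right-linear: every RHS is a terminal or a terminal followed by one nonterminal
Classification: Type 3 (Regular)


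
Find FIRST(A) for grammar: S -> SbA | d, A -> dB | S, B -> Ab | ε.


Per alternative of A: FIRST(dB) = {d}; FIRST(S) = {d}
FIRST(A) = {d}


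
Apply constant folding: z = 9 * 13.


9 * 13 = 117 at compile time
Optimized: z = 117


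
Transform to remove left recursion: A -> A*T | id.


Left-recursive alternatives: A*T; non-recursive: id
Introduce A': A -> idA', A' -> *TA' | ε


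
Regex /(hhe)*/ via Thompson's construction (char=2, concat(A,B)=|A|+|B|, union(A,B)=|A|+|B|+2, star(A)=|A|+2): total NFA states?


Syntax tree has 3 char leaf(s), 0 union(s), 1 star(s)
chars contribute 3×2 = 6; each union adds +2; each star adds +2
Total: 6 + 0 + 2 = 8 states


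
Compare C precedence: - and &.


'-' is additive (level 9); '&' is bitwise AND (level 5)
Higher level binds tighter
'-' has higher precedence than '&'


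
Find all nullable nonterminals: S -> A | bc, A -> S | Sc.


A nonterminal is nullable iff some alternative derives ε (directly, or every symbol in it is nullable)
Nullable: {}


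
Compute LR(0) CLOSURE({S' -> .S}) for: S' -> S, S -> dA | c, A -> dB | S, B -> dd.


Start: S' -> .S
For each item with dot before a nonterminal B, add B -> .γ for every B-production
Closure: [S' -> .S, S -> .dA, S -> .c]


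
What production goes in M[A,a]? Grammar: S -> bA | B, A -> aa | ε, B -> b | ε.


For [A, a]: 'a' ∈ FIRST(aa)
Entry: A -> aa


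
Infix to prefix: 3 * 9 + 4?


left-to-right (same/higher precedence on left): tree is (+ (* 3 9) 4)
Prefix: + * 3 9 4


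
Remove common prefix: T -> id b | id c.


Common prefix: 'id'
Factored: T -> id T', T' -> b | c


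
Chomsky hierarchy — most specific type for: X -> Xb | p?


Left-linear: every RHS is a terminal or one nonterminal followed by a terminal
Classification: Type 3 (Regular)


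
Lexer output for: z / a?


Scan left to right, longest-match per lexeme
Tokens: ID(z), OP(/), ID(a)


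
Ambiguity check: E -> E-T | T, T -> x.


precedence layered via separate nonterminal T: deterministic
Unambiguous


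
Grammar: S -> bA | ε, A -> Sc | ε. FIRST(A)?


Per alternative of A: FIRST(Sc) = {b, c}; FIRST(ε) = {ε}
FIRST(A) = {b, c, ε}


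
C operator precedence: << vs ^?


'<<' is shift (level 8); '^' is bitwise XOR (level 4)
Higher level binds tighter
'<<' has higher precedence than '^'


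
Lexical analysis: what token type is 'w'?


Pattern: letter/underscore followed by alphanumerics, not a keyword
Type: IDENTIFIER


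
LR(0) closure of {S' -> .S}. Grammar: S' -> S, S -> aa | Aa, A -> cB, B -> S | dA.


Start: S' -> .S
For each item with dot before a nonterminal B, add B -> .γ for every B-production
Closure: [S' -> .S, S -> .aa, S -> .Aa, A -> .cB]


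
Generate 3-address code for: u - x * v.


Break into single-operator statements:
t1 = x * v
t2 = u - t1


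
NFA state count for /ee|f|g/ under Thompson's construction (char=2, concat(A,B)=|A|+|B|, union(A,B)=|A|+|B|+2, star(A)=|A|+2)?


Syntax tree has 4 char leaf(s), 2 union(s), 0 star(s)
chars contribute 4×2 = 8; each union adds +2; each star adds +2
Total: 8 + 4 + 0 = 12 states


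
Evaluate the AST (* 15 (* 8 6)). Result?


Evaluate inner: (* 8 6) = 48
Evaluate root: (* 15 48) = 720
Result: 720


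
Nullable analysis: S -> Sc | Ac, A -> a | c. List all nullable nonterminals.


A nonterminal is nullable iff some alternative derives ε (directly, or every symbol in it is nullable)
Nullable: {}


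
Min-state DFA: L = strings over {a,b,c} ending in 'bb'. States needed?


Track the longest suffix of input matching a prefix of 'bb': 3 classes (prefixes of length 0..2)
Minimal DFA: 3 states
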